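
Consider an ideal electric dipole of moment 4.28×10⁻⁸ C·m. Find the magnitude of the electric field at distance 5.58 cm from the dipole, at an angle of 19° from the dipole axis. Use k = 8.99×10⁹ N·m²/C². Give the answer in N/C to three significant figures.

At angle θ the dipole field magnitude is E = (kp/r³)·√(1 + 3cos²θ).
kp/r³ = (8.99×10⁹)(4.28×10⁻⁸) / (0.0558)³ = 2.215×10⁶ N/C.
√(1 + 3cos²19°) = √(1 + 3·0.8940) = √3.6820 ≈ 1.9189.
E ≈ 2.215×10⁶ × 1.919 = 4.250×10⁶ N/C.

E ≈ 4.25×10⁶ N/C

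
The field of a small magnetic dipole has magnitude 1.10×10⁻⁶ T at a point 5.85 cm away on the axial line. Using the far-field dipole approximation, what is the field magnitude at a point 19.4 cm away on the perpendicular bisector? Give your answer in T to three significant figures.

Dipole fields scale as 1/r³ in the far field.
The axial field is twice the equatorial field at the same r, so the geometry factor is 1/2.
B₂ = B₁ · (1/2) · (r₁/r₂)³ = 1.10×10⁻⁶ · 0.5 · (5.85/19.4)³.
(r₁/r₂)³ = (0.3015)³ = 0.02742.
B₂ ≈ 1.508×10⁻⁸ T.

B ≈ 1.51×10⁻⁸ T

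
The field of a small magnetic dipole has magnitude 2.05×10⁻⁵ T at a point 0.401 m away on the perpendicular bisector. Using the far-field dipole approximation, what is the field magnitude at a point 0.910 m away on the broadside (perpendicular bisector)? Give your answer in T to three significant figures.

Dipole fields scale as 1/r³ in the far field; the geometry is the same at both points.
B₂ = B₁ · (r₁/r₂)³ = 2.05×10⁻⁵ · (0.401/0.910)³.
(r₁/r₂)³ = (0.4407)³ = 0.08557.
B₂ ≈ 1.754×10⁻⁶ T.

B ≈ 1.75×10⁻⁶ T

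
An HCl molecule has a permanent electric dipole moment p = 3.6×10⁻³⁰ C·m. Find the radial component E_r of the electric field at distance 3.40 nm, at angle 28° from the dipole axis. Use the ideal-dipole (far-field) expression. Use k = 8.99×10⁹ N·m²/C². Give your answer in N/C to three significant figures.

For a dipole, E_r = (2kp cosθ)/r³.
kp/r³ = (8.99×10⁹)(3.60×10⁻³⁰)/(3.40×10⁻⁹)³ = 8.234×10⁵ N/C.
E_r = 2·8.234×10⁵·cos28° = 1.454×10⁶ N/C.

E_r ≈ 1.45×10⁶ N/C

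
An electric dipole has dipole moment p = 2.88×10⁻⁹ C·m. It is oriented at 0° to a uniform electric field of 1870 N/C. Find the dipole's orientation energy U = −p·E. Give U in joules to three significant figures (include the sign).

U = −p·E = −pE cosθ.
U = −(2.88×10⁻⁹)(1870)·cos0° = -5.386×10⁻⁶ J.

U ≈ -5.39×10⁻⁶ J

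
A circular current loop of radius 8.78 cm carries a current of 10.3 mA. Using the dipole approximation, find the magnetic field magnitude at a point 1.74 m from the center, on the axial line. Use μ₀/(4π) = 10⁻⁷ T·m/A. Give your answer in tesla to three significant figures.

Magnetic moment m = IA = Iπa² = (0.0103)·π·(0.0878)² = 2.494×10⁻⁴ A·m².
On axis B = (μ₀/4π)·2m/r³.
B = 2·(10⁻⁷)·(2.494×10⁻⁴) / (1.74)³ = 9.468×10⁻¹² T.

B ≈ 9.47×10⁻¹² T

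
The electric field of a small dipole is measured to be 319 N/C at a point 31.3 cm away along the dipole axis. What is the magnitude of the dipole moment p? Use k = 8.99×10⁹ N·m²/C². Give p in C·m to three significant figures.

p ≈ 5.44×10⁻¹⁰ C·m

On axis E = 2kp/r³, so p = Er³/(2k).
p = (319)·(0.313)³ / (2·8.99×10⁹) = 5.440×10⁻¹⁰ C·m.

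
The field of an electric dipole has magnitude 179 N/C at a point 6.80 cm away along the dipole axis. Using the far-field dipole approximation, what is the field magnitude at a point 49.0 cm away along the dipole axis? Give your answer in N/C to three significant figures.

Dipole fields scale as 1/r³ in the far field; the geometry is the same at both points.
E₂ = E₁ · (r₁/r₂)³ = 179 · (6.80/49.0)³.
(r₁/r₂)³ = (0.1388)³ = 0.002673.
E₂ ≈ 0.4784 N/C.

E ≈ 0.478 N/C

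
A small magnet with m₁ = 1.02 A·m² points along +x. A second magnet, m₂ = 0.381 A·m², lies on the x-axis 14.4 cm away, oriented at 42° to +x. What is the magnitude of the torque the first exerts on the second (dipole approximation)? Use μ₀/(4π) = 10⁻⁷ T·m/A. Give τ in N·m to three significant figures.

τ ≈ 1.74×10⁻⁵ N·m

Dipole B is on the axis of dipole A, so B₁ there is axial: B₁ = (μ₀/4π)·2m₁/r³ along +x.
B₁ = 2(10⁻⁷)(1.02)/(0.144)³ = 6.832×10⁻⁵ T.
τ = m₂ B₁ sinθ.
τ = (0.381)(6.832×10⁻⁵)·sin42° = 1.742×10⁻⁵ N·m.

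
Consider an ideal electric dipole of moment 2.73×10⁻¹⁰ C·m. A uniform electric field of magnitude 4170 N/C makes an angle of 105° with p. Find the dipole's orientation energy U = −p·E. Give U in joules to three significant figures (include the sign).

U ≈ 2.95×10⁻⁷ J

U = −p·E = −pE cosθ.
U = −(2.73×10⁻¹⁰)(4170)·cos105° = 2.946×10⁻⁷ J.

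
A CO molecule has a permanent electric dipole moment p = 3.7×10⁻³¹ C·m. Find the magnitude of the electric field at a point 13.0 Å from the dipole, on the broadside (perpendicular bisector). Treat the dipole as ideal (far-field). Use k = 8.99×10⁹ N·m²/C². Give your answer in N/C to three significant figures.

E ≈ 1.51×10⁶ N/C

On the perpendicular bisector E = kp/r³ (half the axial value at the same distance).
E = (8.99×10⁹)(3.70×10⁻³¹) / (1.30×10⁻⁹)³ = 1.514×10⁶ N/C.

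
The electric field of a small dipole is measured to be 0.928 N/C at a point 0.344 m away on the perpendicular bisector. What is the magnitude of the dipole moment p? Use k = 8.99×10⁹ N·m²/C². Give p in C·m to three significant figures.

In the equatorial plane E = kp/r³, so p = Er³/(k).
p = (0.928)·(0.344)³ / (8.99×10⁹) = 4.202×10⁻¹² C·m.

p ≈ 4.20×10⁻¹² C·m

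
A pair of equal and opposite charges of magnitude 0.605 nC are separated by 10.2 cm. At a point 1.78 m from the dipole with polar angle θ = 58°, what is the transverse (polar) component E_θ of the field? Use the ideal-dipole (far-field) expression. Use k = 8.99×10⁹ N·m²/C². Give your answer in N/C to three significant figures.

Dipole moment p = qd = (6.05×10⁻¹⁰ C)(0.102 m) = 6.171×10⁻¹¹ C·m.
For a dipole, E_θ = (kp sinθ)/r³.
kp/r³ = (8.99×10⁹)(6.171×10⁻¹¹)/(1.78)³ = 0.09837 N/C.
E_θ = 0.09837·sin58° = 0.08342 N/C.

E_θ ≈ 0.0834 N/C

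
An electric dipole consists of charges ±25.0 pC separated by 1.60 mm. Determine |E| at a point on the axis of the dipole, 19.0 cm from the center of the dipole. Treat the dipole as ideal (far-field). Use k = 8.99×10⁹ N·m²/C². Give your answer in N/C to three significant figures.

E ≈ 0.105 N/C

Dipole moment p = qd = (2.50×10⁻¹¹ C)(0.00160 m) = 4.00×10⁻¹⁴ C·m.
On the dipole axis E = 2kp/r³.
E = 2·(8.99×10⁹)(4.00×10⁻¹⁴) / (0.190)³ = 0.1049 N/C.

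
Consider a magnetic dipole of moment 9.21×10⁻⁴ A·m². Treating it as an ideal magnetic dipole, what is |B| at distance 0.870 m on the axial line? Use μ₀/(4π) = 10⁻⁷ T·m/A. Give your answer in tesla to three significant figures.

On axis B = (μ₀/4π)·2m/r³.
B = 2·(10⁻⁷)·(9.21×10⁻⁴) / (0.870)³ = 2.797×10⁻¹⁰ T.

B ≈ 2.80×10⁻¹⁰ T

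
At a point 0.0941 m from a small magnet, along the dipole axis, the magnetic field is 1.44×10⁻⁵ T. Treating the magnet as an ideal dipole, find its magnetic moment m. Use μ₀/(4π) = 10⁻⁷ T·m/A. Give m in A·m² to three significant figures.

m ≈ 0.0600 A·m²

On axis B = (μ₀/4π)·2m/r³, so m = Br³·4π/(μ₀·2).
m = (1.44×10⁻⁵)·(0.0941)³ / (2·10⁻⁷) = 0.05999 A·m².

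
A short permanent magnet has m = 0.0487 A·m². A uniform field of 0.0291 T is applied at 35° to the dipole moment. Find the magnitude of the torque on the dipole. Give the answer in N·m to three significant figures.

Torque on a magnetic dipole: τ = mB sinθ.
τ = (0.0487)(0.0291)·sin35° = 8.129×10⁻⁴ N·m.

τ ≈ 8.13×10⁻⁴ N·m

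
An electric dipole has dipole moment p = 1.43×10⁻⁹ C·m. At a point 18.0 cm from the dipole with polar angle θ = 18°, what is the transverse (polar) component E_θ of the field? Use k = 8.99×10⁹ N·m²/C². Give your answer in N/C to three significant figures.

For a dipole, E_θ = (kp sinθ)/r³.
kp/r³ = (8.99×10⁹)(1.43×10⁻⁹)/(0.180)³ = 2204 N/C.
E_θ = 2204·sin18° = 681.2 N/C.

E_θ ≈ 681 N/C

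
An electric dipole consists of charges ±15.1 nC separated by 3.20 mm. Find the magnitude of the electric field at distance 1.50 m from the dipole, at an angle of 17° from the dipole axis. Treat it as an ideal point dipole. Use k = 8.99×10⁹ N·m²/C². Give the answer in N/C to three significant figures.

E ≈ 0.249 N/C

Dipole moment p = qd = (1.51×10⁻⁸ C)(0.00320 m) = 4.832×10⁻¹¹ C·m.
At angle θ the dipole field magnitude is E = (kp/r³)·√(1 + 3cos²θ).
kp/r³ = (8.99×10⁹)(4.832×10⁻¹¹) / (1.50)³ = 0.1287 N/C.
√(1 + 3cos²17°) = √(1 + 3·0.9145) = √3.7436 ≈ 1.9348.
E ≈ 0.1287 × 1.935 = 0.2490 N/C.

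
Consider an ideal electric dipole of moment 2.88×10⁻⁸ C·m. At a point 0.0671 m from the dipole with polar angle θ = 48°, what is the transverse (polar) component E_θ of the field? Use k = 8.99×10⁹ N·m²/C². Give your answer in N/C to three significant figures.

For a dipole, E_θ = (kp sinθ)/r³.
kp/r³ = (8.99×10⁹)(2.88×10⁻⁸)/(0.0671)³ = 8.570×10⁵ N/C.
E_θ = 8.570×10⁵·sin48° = 6.369×10⁵ N/C.

E_θ ≈ 6.37×10⁵ N/C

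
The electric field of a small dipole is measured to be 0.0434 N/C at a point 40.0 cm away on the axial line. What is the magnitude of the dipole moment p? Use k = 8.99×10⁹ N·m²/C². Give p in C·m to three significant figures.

On axis E = 2kp/r³, so p = Er³/(2k).
p = (0.0434)·(0.400)³ / (2·8.99×10⁹) = 1.545×10⁻¹³ C·m.

p ≈ 1.54×10⁻¹³ C·m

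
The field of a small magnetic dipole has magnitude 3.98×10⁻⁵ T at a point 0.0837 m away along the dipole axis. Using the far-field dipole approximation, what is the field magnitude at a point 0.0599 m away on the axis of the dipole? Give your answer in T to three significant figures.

B ≈ 1.09×10⁻⁴ T

Dipole fields scale as 1/r³ in the far field; the geometry is the same at both points.
B₂ = B₁ · (r₁/r₂)³ = 3.98×10⁻⁵ · (0.0837/0.0599)³.
(r₁/r₂)³ = (1.397)³ = 2.728.
B₂ ≈ 1.086×10⁻⁴ T.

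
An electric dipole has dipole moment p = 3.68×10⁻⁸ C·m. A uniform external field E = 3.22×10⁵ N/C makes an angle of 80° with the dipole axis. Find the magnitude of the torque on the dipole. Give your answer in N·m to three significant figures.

Torque on an electric dipole: τ = pE sinθ.
τ = (3.68×10⁻⁸)(3.22×10⁵)·sin80° = 0.01167 N·m.

τ ≈ 0.0117 N·m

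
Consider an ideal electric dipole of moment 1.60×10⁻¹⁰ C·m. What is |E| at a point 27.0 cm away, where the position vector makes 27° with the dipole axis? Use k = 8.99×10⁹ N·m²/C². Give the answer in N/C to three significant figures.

At angle θ the dipole field magnitude is E = (kp/r³)·√(1 + 3cos²θ).
kp/r³ = (8.99×10⁹)(1.60×10⁻¹⁰) / (0.270)³ = 73.08 N/C.
√(1 + 3cos²27°) = √(1 + 3·0.7939) = √3.3817 ≈ 1.8389.
E ≈ 73.08 × 1.839 = 134.4 N/C.

E ≈ 134 N/C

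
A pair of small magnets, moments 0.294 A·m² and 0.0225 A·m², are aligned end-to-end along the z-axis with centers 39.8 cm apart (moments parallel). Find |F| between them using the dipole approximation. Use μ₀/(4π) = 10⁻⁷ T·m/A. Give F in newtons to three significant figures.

F ≈ 1.58×10⁻⁷ N

On-axis B of dipole 1: B = (μ₀/4π)·2m₁/r³. Force on dipole 2: F = m₂·dB/dr.
dB/dr = −(μ₀/4π)·6m₁/r⁴, so |F| = (μ₀/4π)·6m₁m₂/r⁴.
F = 6(10⁻⁷)(0.294)(0.0225)/(0.398)⁴ = 1.582×10⁻⁷ N.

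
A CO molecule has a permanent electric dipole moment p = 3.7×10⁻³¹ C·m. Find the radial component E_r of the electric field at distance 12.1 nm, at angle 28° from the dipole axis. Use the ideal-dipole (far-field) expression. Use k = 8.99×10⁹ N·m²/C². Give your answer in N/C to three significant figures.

For a dipole, E_r = (2kp cosθ)/r³.
kp/r³ = (8.99×10⁹)(3.70×10⁻³¹)/(1.21×10⁻⁸)³ = 1878 N/C.
E_r = 2·1878·cos28° = 3316 N/C.

E_r ≈ 3320 N/C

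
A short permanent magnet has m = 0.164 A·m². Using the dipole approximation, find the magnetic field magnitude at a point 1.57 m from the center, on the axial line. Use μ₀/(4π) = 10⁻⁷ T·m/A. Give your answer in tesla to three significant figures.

On axis B = (μ₀/4π)·2m/r³.
B = 2·(10⁻⁷)·(0.164) / (1.57)³ = 8.476×10⁻⁹ T.

B ≈ 8.48×10⁻⁹ T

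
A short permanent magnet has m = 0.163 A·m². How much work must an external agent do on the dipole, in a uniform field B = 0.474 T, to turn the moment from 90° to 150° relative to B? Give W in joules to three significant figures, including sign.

W_ext = ΔU = −mB cosθ₂ + mB cosθ₁ = mB(cosθ₁ − cosθ₂).
W = (0.163)(0.474)·(cos90° − cos150°) = (0.07726)·(+0.8660) = 0.06691 J.

W ≈ 0.0669 J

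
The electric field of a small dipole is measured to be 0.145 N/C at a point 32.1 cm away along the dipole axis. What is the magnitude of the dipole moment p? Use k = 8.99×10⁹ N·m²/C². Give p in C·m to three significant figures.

p ≈ 2.67×10⁻¹³ C·m

On axis E = 2kp/r³, so p = Er³/(2k).
p = (0.145)·(0.321)³ / (2·8.99×10⁹) = 2.667×10⁻¹³ C·m.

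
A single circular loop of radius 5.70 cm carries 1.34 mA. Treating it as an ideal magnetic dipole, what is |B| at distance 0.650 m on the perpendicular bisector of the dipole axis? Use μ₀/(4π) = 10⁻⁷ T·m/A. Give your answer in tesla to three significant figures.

Magnetic moment m = IA = Iπa² = (0.00134)·π·(0.0570)² = 1.368×10⁻⁵ A·m².
In the equatorial plane B = (μ₀/4π)·m/r³ (half the axial value).
B = (10⁻⁷)·(1.368×10⁻⁵) / (0.650)³ = 4.981×10⁻¹² T.

B ≈ 4.98×10⁻¹² T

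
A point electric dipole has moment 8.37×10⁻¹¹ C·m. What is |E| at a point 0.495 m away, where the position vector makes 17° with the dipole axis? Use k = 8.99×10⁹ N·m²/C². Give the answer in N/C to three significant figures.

E ≈ 12.0 N/C

At angle θ the dipole field magnitude is E = (kp/r³)·√(1 + 3cos²θ).
kp/r³ = (8.99×10⁹)(8.37×10⁻¹¹) / (0.495)³ = 6.204 N/C.
√(1 + 3cos²17°) = √(1 + 3·0.9145) = √3.7436 ≈ 1.9348.
E ≈ 6.204 × 1.935 = 12.00 N/C.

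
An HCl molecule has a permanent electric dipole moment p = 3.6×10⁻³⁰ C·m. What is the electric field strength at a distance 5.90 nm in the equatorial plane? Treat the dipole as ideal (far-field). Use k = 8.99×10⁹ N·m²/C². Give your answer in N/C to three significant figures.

On the perpendicular bisector E = kp/r³ (half the axial value at the same distance).
E = (8.99×10⁹)(3.60×10⁻³⁰) / (5.90×10⁻⁹)³ = 1.576×10⁵ N/C.

E ≈ 1.58×10⁵ N/C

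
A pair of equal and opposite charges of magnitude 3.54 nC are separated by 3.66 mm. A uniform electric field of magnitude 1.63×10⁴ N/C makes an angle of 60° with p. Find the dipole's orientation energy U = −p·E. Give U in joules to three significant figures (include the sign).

U ≈ -1.06×10⁻⁷ J

Dipole moment p = qd = (3.54×10⁻⁹ C)(0.00366 m) = 1.296×10⁻¹¹ C·m.
U = −p·E = −pE cosθ.
U = −(1.296×10⁻¹¹)(1.63×10⁴)·cos60° = -1.056×10⁻⁷ J.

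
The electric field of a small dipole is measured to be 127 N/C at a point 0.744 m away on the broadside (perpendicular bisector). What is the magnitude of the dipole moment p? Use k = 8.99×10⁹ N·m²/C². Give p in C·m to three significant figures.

In the equatorial plane E = kp/r³, so p = Er³/(k).
p = (127)·(0.744)³ / (8.99×10⁹) = 5.818×10⁻⁹ C·m.

p ≈ 5.82×10⁻⁹ C·m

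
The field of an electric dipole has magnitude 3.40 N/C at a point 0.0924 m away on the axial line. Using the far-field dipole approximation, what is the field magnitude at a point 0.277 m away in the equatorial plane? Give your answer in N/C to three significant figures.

Dipole fields scale as 1/r³ in the far field.
The axial field is twice the equatorial field at the same r, so the geometry factor is 1/2.
E₂ = E₁ · (1/2) · (r₁/r₂)³ = 3.40 · 0.5 · (0.0924/0.277)³.
(r₁/r₂)³ = (0.3336)³ = 0.03712.
E₂ ≈ 0.06310 N/C.

E ≈ 0.0631 N/C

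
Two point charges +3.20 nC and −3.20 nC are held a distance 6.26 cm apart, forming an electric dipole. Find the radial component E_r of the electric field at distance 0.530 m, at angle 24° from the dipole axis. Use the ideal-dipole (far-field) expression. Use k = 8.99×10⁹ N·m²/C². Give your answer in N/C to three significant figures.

Dipole moment p = qd = (3.20×10⁻⁹ C)(0.0626 m) = 2.003×10⁻¹⁰ C·m.
For a dipole, E_r = (2kp cosθ)/r³.
kp/r³ = (8.99×10⁹)(2.003×10⁻¹⁰)/(0.530)³ = 12.10 N/C.
E_r = 2·12.10·cos24° = 22.10 N/C.

E_r ≈ 22.1 N/C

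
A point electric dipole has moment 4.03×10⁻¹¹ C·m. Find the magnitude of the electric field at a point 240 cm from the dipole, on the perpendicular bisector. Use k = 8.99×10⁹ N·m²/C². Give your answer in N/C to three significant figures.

E ≈ 0.0262 N/C

On the perpendicular bisector E = kp/r³ (half the axial value at the same distance).
E = (8.99×10⁹)(4.03×10⁻¹¹) / (2.40)³ = 0.02621 N/C.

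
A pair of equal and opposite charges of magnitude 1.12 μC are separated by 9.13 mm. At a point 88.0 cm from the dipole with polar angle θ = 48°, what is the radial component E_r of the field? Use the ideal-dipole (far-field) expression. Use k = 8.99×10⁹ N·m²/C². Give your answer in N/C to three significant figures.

Dipole moment p = qd = (1.12×10⁻⁶ C)(0.00913 m) = 1.023×10⁻⁸ C·m.
For a dipole, E_r = (2kp cosθ)/r³.
kp/r³ = (8.99×10⁹)(1.023×10⁻⁸)/(0.880)³ = 135.0 N/C.
E_r = 2·135.0·cos48° = 180.6 N/C.

E_r ≈ 181 N/C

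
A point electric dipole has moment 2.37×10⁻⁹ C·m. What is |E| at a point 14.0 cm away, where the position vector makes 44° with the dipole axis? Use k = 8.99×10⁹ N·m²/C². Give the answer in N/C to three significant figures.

At angle θ the dipole field magnitude is E = (kp/r³)·√(1 + 3cos²θ).
kp/r³ = (8.99×10⁹)(2.37×10⁻⁹) / (0.140)³ = 7765 N/C.
√(1 + 3cos²44°) = √(1 + 3·0.5174) = √2.5523 ≈ 1.5976.
E ≈ 7765 × 1.598 = 1.240×10⁴ N/C.

E ≈ 1.24×10⁴ N/C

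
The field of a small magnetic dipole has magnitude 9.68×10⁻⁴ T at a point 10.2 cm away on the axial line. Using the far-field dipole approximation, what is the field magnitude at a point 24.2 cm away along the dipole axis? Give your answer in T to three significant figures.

Dipole fields scale as 1/r³ in the far field; the geometry is the same at both points.
B₂ = B₁ · (r₁/r₂)³ = 9.68×10⁻⁴ · (10.2/24.2)³.
(r₁/r₂)³ = (0.4215)³ = 0.07488.
B₂ ≈ 7.248×10⁻⁵ T.

B ≈ 7.25×10⁻⁵ T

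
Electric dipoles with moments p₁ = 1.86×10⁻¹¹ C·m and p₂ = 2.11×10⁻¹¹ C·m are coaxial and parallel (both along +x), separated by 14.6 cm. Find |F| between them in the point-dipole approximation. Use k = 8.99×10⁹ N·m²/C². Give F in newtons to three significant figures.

On-axis field of dipole 1 at distance r: E = 2kp₁/r³. Force on dipole 2 is F = p₂·dE/dr (gradient along axis).
dE/dr = −6kp₁/r⁴, so |F| = 6kp₁p₂/r⁴ (attractive for aligned moments).
F = 6(8.99×10⁹)(1.86×10⁻¹¹)(2.11×10⁻¹¹)/(0.146)⁴ = 4.659×10⁻⁸ N.

F ≈ 4.66×10⁻⁸ N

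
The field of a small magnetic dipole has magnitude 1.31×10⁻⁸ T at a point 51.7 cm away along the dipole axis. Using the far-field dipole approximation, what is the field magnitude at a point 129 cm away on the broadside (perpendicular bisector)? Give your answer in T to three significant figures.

Dipole fields scale as 1/r³ in the far field.
The axial field is twice the equatorial field at the same r, so the geometry factor is 1/2.
B₂ = B₁ · (1/2) · (r₁/r₂)³ = 1.31×10⁻⁸ · 0.5 · (51.7/129)³.
(r₁/r₂)³ = (0.4008)³ = 0.06437.
B₂ ≈ 4.216×10⁻¹⁰ T.

B ≈ 4.22×10⁻¹⁰ T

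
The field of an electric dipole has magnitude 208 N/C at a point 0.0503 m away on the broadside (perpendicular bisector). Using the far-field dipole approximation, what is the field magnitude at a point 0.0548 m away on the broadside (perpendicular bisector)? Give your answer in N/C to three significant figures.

Dipole fields scale as 1/r³ in the far field; the geometry is the same at both points.
E₂ = E₁ · (r₁/r₂)³ = 208 · (0.0503/0.0548)³.
(r₁/r₂)³ = (0.9179)³ = 0.7733.
E₂ ≈ 160.9 N/C.

E ≈ 161 N/C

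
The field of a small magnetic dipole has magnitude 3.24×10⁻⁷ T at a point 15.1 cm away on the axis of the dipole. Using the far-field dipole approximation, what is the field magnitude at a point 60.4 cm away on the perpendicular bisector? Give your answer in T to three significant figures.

B ≈ 2.53×10⁻⁹ T

Dipole fields scale as 1/r³ in the far field.
The axial field is twice the equatorial field at the same r, so the geometry factor is 1/2.
B₂ = B₁ · (1/2) · (r₁/r₂)³ = 3.24×10⁻⁷ · 0.5 · (15.1/60.4)³.
(r₁/r₂)³ = (0.25)³ = 0.01562.
B₂ ≈ 2.531×10⁻⁹ T.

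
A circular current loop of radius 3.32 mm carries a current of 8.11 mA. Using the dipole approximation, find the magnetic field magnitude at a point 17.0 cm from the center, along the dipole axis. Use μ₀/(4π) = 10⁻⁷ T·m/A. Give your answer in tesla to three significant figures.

Magnetic moment m = IA = Iπa² = (0.00811)·π·(0.00332)² = 2.808×10⁻⁷ A·m².
On axis B = (μ₀/4π)·2m/r³.
B = 2·(10⁻⁷)·(2.808×10⁻⁷) / (0.170)³ = 1.143×10⁻¹¹ T.

B ≈ 1.14×10⁻¹¹ T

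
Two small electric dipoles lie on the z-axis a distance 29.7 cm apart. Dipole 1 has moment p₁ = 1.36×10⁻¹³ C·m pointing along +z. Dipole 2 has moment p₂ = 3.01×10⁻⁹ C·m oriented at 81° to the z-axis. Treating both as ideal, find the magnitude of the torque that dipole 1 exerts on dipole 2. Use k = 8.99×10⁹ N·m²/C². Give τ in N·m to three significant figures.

τ ≈ 2.77×10⁻¹⁰ N·m

The second dipole sits on the axis of the first, so the field there is axial: E₁ = 2kp₁/r³ along +z.
E₁ = 2(8.99×10⁹)(1.36×10⁻¹³)/(0.297)³ = 0.09334 N/C.
Torque on the second dipole: τ = p₂ E₁ sinθ.
τ = (3.01×10⁻⁹)(0.09334)·sin81° = 2.775×10⁻¹⁰ N·m.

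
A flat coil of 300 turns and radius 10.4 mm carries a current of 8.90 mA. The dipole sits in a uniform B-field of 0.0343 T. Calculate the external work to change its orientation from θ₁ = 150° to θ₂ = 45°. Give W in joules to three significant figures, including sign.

W ≈ -4.90×10⁻⁵ J

m = NIA = NIπa² = 300·(0.00890)·π·(0.0104)² = 9.073×10⁻⁴ A·m².
W_ext = ΔU = −mB cosθ₂ + mB cosθ₁ = mB(cosθ₁ − cosθ₂).
W = (9.073×10⁻⁴)(0.0343)·(cos150° − cos45°) = (3.112×10⁻⁵)·(-1.5731) = -4.896×10⁻⁵ J.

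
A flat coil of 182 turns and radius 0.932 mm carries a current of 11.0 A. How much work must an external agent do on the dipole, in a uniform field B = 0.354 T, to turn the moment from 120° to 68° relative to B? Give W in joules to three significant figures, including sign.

W ≈ -0.00169 J

m = NIA = NIπa² = 182·(11.0)·π·(9.32×10⁻⁴)² = 0.005463 A·m².
W_ext = ΔU = −mB cosθ₂ + mB cosθ₁ = mB(cosθ₁ − cosθ₂).
W = (0.005463)(0.354)·(cos120° − cos68°) = (0.001934)·(-0.8746) = -0.001691 J.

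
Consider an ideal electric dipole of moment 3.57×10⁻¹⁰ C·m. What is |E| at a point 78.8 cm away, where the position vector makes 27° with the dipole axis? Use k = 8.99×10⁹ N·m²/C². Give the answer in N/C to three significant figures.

E ≈ 12.1 N/C

At angle θ the dipole field magnitude is E = (kp/r³)·√(1 + 3cos²θ).
kp/r³ = (8.99×10⁹)(3.57×10⁻¹⁰) / (0.788)³ = 6.559 N/C.
√(1 + 3cos²27°) = √(1 + 3·0.7939) = √3.3817 ≈ 1.8389.
E ≈ 6.559 × 1.839 = 12.06 N/C.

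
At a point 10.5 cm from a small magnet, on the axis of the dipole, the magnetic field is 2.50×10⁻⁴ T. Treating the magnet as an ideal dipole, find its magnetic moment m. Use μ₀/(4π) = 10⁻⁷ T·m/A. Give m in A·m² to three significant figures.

On axis B = (μ₀/4π)·2m/r³, so m = Br³·4π/(μ₀·2).
m = (2.50×10⁻⁴)·(0.105)³ / (2·10⁻⁷) = 1.447 A·m².

m ≈ 1.45 A·m²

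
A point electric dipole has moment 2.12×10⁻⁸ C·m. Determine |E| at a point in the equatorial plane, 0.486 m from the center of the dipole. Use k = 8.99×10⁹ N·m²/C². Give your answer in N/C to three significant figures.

E ≈ 1660 N/C

In the equatorial plane E = kp/r³.
E = (8.99×10⁹)(2.12×10⁻⁸) / (0.486)³ = 1660 N/C.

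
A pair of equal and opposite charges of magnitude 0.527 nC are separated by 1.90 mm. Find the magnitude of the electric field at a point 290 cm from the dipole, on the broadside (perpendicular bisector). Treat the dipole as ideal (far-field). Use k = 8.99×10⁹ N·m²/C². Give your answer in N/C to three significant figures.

Dipole moment p = qd = (5.27×10⁻¹⁰ C)(0.00190 m) = 1.001×10⁻¹² C·m.
On the perpendicular bisector E = kp/r³ (half the axial value at the same distance).
E = (8.99×10⁹)(1.001×10⁻¹²) / (2.90)³ = 3.690×10⁻⁴ N/C.

E ≈ 3.69×10⁻⁴ N/C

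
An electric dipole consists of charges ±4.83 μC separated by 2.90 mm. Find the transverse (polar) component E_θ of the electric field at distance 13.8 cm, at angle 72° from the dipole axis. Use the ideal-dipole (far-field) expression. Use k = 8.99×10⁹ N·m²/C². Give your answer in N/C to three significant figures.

Dipole moment p = qd = (4.83×10⁻⁶ C)(0.00290 m) = 1.401×10⁻⁸ C·m.
For a dipole, E_θ = (kp sinθ)/r³.
kp/r³ = (8.99×10⁹)(1.401×10⁻⁸)/(0.138)³ = 4.792×10⁴ N/C.
E_θ = 4.792×10⁴·sin72° = 4.558×10⁴ N/C.

E_θ ≈ 4.56×10⁴ N/C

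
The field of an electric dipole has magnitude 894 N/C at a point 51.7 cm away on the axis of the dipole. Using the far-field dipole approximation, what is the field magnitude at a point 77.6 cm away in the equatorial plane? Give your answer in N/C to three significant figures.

E ≈ 132 N/C

Dipole fields scale as 1/r³ in the far field.
The axial field is twice the equatorial field at the same r, so the geometry factor is 1/2.
E₂ = E₁ · (1/2) · (r₁/r₂)³ = 894 · 0.5 · (51.7/77.6)³.
(r₁/r₂)³ = (0.6662)³ = 0.2957.
E₂ ≈ 132.2 N/C.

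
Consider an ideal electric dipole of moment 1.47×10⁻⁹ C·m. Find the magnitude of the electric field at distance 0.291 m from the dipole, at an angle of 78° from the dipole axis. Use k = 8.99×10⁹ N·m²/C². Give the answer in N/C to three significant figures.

At angle θ the dipole field magnitude is E = (kp/r³)·√(1 + 3cos²θ).
kp/r³ = (8.99×10⁹)(1.47×10⁻⁹) / (0.291)³ = 536.3 N/C.
√(1 + 3cos²78°) = √(1 + 3·0.0432) = √1.1297 ≈ 1.0629.
E ≈ 536.3 × 1.063 = 570.0 N/C.

E ≈ 570 N/C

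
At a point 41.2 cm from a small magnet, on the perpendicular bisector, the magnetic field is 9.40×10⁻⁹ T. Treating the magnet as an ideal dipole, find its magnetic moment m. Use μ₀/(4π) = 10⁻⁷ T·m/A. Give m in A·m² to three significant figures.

m ≈ 0.00657 A·m²

In the equatorial plane B = (μ₀/4π)·m/r³, so m = Br³·4π/(μ₀).
m = (9.40×10⁻⁹)·(0.412)³ / (10⁻⁷) = 0.006574 A·m².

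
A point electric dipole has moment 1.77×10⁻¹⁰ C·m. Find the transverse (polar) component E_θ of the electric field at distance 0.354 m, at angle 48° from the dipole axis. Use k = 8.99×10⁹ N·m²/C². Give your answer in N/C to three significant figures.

For a dipole, E_θ = (kp sinθ)/r³.
kp/r³ = (8.99×10⁹)(1.77×10⁻¹⁰)/(0.354)³ = 35.87 N/C.
E_θ = 35.87·sin48° = 26.66 N/C.

E_θ ≈ 26.7 N/C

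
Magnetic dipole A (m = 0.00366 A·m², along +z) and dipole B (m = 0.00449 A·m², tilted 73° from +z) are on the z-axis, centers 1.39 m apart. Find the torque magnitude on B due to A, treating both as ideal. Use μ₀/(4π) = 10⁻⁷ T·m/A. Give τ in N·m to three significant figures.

Dipole B is on the axis of dipole A, so B₁ there is axial: B₁ = (μ₀/4π)·2m₁/r³ along +z.
B₁ = 2(10⁻⁷)(0.00366)/(1.39)³ = 2.726×10⁻¹⁰ T.
τ = m₂ B₁ sinθ.
τ = (0.00449)(2.726×10⁻¹⁰)·sin73° = 1.170×10⁻¹² N·m.

τ ≈ 1.17×10⁻¹² N·m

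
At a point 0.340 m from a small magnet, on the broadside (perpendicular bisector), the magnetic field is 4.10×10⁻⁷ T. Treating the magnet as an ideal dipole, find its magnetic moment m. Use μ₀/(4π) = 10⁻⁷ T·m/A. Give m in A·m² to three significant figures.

In the equatorial plane B = (μ₀/4π)·m/r³, so m = Br³·4π/(μ₀).
m = (4.10×10⁻⁷)·(0.340)³ / (10⁻⁷) = 0.1611 A·m².

m ≈ 0.161 A·m²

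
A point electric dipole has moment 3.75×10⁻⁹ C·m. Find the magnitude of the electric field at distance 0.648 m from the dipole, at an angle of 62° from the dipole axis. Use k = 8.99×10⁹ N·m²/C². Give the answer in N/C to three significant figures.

At angle θ the dipole field magnitude is E = (kp/r³)·√(1 + 3cos²θ).
kp/r³ = (8.99×10⁹)(3.75×10⁻⁹) / (0.648)³ = 123.9 N/C.
√(1 + 3cos²62°) = √(1 + 3·0.2204) = √1.6612 ≈ 1.2889.
E ≈ 123.9 × 1.289 = 159.7 N/C.

E ≈ 160 N/C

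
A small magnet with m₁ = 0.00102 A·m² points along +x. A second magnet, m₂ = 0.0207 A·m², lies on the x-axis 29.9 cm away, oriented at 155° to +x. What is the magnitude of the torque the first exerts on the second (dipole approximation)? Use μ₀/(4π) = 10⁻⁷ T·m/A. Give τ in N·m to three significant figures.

τ ≈ 6.68×10⁻¹¹ N·m

Dipole B is on the axis of dipole A, so B₁ there is axial: B₁ = (μ₀/4π)·2m₁/r³ along +x.
B₁ = 2(10⁻⁷)(0.00102)/(0.299)³ = 7.632×10⁻⁹ T.
τ = m₂ B₁ sinθ.
τ = (0.0207)(7.632×10⁻⁹)·sin155° = 6.676×10⁻¹¹ N·m.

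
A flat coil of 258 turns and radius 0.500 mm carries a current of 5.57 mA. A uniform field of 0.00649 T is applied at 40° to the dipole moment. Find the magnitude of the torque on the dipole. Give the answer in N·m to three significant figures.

m = NIA = NIπa² = 258·(0.00557)·π·(5.00×10⁻⁴)² = 1.129×10⁻⁶ A·m².
Torque on a magnetic dipole: τ = mB sinθ.
τ = (1.129×10⁻⁶)(0.00649)·sin40° = 4.710×10⁻⁹ N·m.

τ ≈ 4.71×10⁻⁹ N·m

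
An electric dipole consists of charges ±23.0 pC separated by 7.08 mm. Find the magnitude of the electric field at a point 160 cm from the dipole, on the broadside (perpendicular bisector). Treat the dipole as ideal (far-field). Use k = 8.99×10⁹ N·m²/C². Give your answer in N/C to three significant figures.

Dipole moment p = qd = (2.30×10⁻¹¹ C)(0.00708 m) = 1.628×10⁻¹³ C·m.
On the perpendicular bisector E = kp/r³ (half the axial value at the same distance).
E = (8.99×10⁹)(1.628×10⁻¹³) / (1.60)³ = 3.573×10⁻⁴ N/C.

E ≈ 3.57×10⁻⁴ N/C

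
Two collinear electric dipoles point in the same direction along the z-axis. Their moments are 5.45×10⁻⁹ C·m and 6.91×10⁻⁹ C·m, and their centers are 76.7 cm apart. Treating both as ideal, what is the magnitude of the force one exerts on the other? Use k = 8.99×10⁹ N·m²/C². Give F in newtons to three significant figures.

On-axis field of dipole 1 at distance r: E = 2kp₁/r³. Force on dipole 2 is F = p₂·dE/dr (gradient along axis).
dE/dr = −6kp₁/r⁴, so |F| = 6kp₁p₂/r⁴ (attractive for aligned moments).
F = 6(8.99×10⁹)(5.45×10⁻⁹)(6.91×10⁻⁹)/(0.767)⁴ = 5.870×10⁻⁶ N.

F ≈ 5.87×10⁻⁶ N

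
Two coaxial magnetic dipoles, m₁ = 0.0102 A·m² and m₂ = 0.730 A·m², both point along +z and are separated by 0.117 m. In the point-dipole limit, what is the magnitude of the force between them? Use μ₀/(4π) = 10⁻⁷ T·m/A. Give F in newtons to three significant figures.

On-axis B of dipole 1: B = (μ₀/4π)·2m₁/r³. Force on dipole 2: F = m₂·dB/dr.
dB/dr = −(μ₀/4π)·6m₁/r⁴, so |F| = (μ₀/4π)·6m₁m₂/r⁴.
F = 6(10⁻⁷)(0.0102)(0.730)/(0.117)⁴ = 2.384×10⁻⁵ N.

F ≈ 2.38×10⁻⁵ N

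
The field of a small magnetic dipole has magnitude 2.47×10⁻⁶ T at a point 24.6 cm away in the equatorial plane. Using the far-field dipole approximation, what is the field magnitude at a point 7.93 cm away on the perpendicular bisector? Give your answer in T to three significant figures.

B ≈ 7.37×10⁻⁵ T

Dipole fields scale as 1/r³ in the far field; the geometry is the same at both points.
B₂ = B₁ · (r₁/r₂)³ = 2.47×10⁻⁶ · (24.6/7.93)³.
(r₁/r₂)³ = (3.102)³ = 29.85.
B₂ ≈ 7.374×10⁻⁵ T.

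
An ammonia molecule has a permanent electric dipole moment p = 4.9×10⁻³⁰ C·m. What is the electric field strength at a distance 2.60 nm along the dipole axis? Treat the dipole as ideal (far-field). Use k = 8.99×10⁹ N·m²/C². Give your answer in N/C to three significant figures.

On the dipole axis E = 2kp/r³.
E = 2·(8.99×10⁹)(4.90×10⁻³⁰) / (2.60×10⁻⁹)³ = 5.013×10⁶ N/C.

E ≈ 5.01×10⁶ N/C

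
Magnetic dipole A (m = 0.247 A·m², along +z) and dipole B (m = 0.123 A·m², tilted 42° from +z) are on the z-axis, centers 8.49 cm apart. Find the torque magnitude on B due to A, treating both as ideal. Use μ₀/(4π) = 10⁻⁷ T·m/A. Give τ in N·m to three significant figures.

Dipole B is on the axis of dipole A, so B₁ there is axial: B₁ = (μ₀/4π)·2m₁/r³ along +z.
B₁ = 2(10⁻⁷)(0.247)/(0.0849)³ = 8.072×10⁻⁵ T.
τ = m₂ B₁ sinθ.
τ = (0.123)(8.072×10⁻⁵)·sin42° = 6.644×10⁻⁶ N·m.

τ ≈ 6.64×10⁻⁶ N·m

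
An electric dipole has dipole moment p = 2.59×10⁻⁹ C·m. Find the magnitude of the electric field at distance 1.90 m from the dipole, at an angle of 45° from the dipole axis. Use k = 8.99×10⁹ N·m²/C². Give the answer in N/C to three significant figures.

E ≈ 5.37 N/C

At angle θ the dipole field magnitude is E = (kp/r³)·√(1 + 3cos²θ).
kp/r³ = (8.99×10⁹)(2.59×10⁻⁹) / (1.90)³ = 3.395 N/C.
√(1 + 3cos²45°) = √(1 + 3·0.5000) = √2.5000 ≈ 1.5811.
E ≈ 3.395 × 1.581 = 5.367 N/C.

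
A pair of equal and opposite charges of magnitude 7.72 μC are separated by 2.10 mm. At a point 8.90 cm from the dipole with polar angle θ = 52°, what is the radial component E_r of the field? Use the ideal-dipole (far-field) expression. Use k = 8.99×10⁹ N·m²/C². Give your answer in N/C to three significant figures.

E_r ≈ 2.55×10⁵ N/C

Dipole moment p = qd = (7.72×10⁻⁶ C)(0.00210 m) = 1.621×10⁻⁸ C·m.
For a dipole, E_r = (2kp cosθ)/r³.
kp/r³ = (8.99×10⁹)(1.621×10⁻⁸)/(0.0890)³ = 2.067×10⁵ N/C.
E_r = 2·2.067×10⁵·cos52° = 2.545×10⁵ N/C.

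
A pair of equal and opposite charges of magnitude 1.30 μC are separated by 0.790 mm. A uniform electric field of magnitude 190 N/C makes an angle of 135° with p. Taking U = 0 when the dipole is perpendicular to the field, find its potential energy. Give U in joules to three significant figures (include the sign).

U ≈ 1.38×10⁻⁷ J

Dipole moment p = qd = (1.30×10⁻⁶ C)(7.90×10⁻⁴ m) = 1.027×10⁻⁹ C·m.
U = −p·E = −pE cosθ.
U = −(1.027×10⁻⁹)(190)·cos135° = 1.380×10⁻⁷ J.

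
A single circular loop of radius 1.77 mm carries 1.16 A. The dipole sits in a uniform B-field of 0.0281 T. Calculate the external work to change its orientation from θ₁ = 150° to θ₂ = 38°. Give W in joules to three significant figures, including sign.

W ≈ -5.31×10⁻⁷ J

Magnetic moment m = IA = Iπa² = (1.16)·π·(0.00177)² = 1.142×10⁻⁵ A·m².
W_ext = ΔU = −mB cosθ₂ + mB cosθ₁ = mB(cosθ₁ − cosθ₂).
W = (1.142×10⁻⁵)(0.0281)·(cos150° − cos38°) = (3.209×10⁻⁷)·(-1.6540) = -5.308×10⁻⁷ J.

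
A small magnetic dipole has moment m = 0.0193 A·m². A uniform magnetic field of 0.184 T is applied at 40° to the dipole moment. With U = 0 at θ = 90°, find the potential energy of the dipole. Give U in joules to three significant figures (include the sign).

U ≈ -0.00272 J

U = −m·B = −mB cosθ.
U = −(0.0193)(0.184)·cos40° = -0.002720 J.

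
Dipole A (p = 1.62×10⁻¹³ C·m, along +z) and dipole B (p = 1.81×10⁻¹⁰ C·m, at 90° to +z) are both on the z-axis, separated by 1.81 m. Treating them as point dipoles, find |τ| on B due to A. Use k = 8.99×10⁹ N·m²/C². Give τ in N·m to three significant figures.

τ ≈ 8.89×10⁻¹⁴ N·m

The second dipole sits on the axis of the first, so the field there is axial: E₁ = 2kp₁/r³ along +z.
E₁ = 2(8.99×10⁹)(1.62×10⁻¹³)/(1.81)³ = 4.912×10⁻⁴ N/C.
Torque on the second dipole: τ = p₂ E₁ sinθ.
τ = (1.81×10⁻¹⁰)(4.912×10⁻⁴)·sin90° = 8.891×10⁻¹⁴ N·m.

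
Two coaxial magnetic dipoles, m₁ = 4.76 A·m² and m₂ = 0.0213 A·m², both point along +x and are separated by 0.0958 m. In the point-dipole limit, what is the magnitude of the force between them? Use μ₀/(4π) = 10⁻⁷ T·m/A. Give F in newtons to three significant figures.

On-axis B of dipole 1: B = (μ₀/4π)·2m₁/r³. Force on dipole 2: F = m₂·dB/dr.
dB/dr = −(μ₀/4π)·6m₁/r⁴, so |F| = (μ₀/4π)·6m₁m₂/r⁴.
F = 6(10⁻⁷)(4.76)(0.0213)/(0.0958)⁴ = 7.222×10⁻⁴ N.

F ≈ 7.22×10⁻⁴ N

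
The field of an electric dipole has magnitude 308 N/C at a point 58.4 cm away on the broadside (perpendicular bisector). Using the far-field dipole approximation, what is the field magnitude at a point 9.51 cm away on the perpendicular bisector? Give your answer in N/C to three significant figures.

Dipole fields scale as 1/r³ in the far field; the geometry is the same at both points.
E₂ = E₁ · (r₁/r₂)³ = 308 · (58.4/9.51)³.
(r₁/r₂)³ = (6.141)³ = 231.6.
E₂ ≈ 7.133×10⁴ N/C.

E ≈ 7.13×10⁴ N/C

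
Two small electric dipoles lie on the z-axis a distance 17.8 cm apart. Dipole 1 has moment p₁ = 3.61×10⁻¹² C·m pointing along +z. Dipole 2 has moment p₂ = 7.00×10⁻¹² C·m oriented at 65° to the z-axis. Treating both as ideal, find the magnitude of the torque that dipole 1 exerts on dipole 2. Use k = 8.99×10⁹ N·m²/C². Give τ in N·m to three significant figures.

The second dipole sits on the axis of the first, so the field there is axial: E₁ = 2kp₁/r³ along +z.
E₁ = 2(8.99×10⁹)(3.61×10⁻¹²)/(0.178)³ = 11.51 N/C.
Torque on the second dipole: τ = p₂ E₁ sinθ.
τ = (7.00×10⁻¹²)(11.51)·sin65° = 7.301×10⁻¹¹ N·m.

τ ≈ 7.30×10⁻¹¹ N·m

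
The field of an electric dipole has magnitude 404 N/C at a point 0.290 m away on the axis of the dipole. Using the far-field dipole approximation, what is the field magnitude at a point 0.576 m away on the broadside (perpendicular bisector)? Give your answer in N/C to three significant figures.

Dipole fields scale as 1/r³ in the far field.
The axial field is twice the equatorial field at the same r, so the geometry factor is 1/2.
E₂ = E₁ · (1/2) · (r₁/r₂)³ = 404 · 0.5 · (0.290/0.576)³.
(r₁/r₂)³ = (0.5035)³ = 0.1276.
E₂ ≈ 25.78 N/C.

E ≈ 25.8 N/C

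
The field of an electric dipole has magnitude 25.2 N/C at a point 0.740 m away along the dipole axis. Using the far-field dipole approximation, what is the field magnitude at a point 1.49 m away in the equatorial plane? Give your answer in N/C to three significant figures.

Dipole fields scale as 1/r³ in the far field.
The axial field is twice the equatorial field at the same r, so the geometry factor is 1/2.
E₂ = E₁ · (1/2) · (r₁/r₂)³ = 25.2 · 0.5 · (0.740/1.49)³.
(r₁/r₂)³ = (0.4966)³ = 0.1225.
E₂ ≈ 1.544 N/C.

E ≈ 1.54 N/C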